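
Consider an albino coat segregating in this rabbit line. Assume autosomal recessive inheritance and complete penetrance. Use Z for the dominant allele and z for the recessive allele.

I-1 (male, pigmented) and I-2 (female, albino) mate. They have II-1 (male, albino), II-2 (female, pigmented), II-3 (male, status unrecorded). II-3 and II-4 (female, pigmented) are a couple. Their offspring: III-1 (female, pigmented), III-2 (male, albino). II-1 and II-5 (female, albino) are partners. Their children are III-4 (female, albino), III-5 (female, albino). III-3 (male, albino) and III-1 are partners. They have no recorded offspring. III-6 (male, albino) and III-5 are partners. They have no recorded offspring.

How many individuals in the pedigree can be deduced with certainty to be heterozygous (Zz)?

Obligate heterozygotes: I-1 is pigmented so carries Z and passed z to II-1 (zz), so I-1 is Zz; II-2 is pigmented so carries Z and received z from I-2 (zz), so II-2 is Zz; II-4 is pigmented so carries Z and passed z to III-2 (zz), so II-4 is Zz.
Every other individual is either homozygous by phenotype or has at least one consistent homozygous assignment, so the count is 3.

3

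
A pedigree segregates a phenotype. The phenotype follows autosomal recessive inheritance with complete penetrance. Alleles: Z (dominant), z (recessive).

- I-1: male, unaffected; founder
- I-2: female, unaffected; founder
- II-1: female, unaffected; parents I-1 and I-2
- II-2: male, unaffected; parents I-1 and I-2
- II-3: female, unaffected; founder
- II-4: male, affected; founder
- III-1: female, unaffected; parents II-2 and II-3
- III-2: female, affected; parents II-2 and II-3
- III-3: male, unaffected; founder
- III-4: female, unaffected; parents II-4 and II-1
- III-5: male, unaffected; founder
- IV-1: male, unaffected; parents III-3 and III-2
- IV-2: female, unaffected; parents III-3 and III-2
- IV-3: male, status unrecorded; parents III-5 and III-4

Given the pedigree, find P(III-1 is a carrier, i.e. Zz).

II-2 is unaffected so carries Z and passed z to III-2 (zz), so II-2 is Zz.
II-3 is unaffected so carries Z and passed z to III-2 (zz), so II-3 is Zz.
Their cross gives offspring ratios 1/4 ZZ : 1/2 Zz : 1/4 zz. Conditioning on III-1 being unaffected, P(Zz) = 1/2 / 3/4 = 2/3.

2/3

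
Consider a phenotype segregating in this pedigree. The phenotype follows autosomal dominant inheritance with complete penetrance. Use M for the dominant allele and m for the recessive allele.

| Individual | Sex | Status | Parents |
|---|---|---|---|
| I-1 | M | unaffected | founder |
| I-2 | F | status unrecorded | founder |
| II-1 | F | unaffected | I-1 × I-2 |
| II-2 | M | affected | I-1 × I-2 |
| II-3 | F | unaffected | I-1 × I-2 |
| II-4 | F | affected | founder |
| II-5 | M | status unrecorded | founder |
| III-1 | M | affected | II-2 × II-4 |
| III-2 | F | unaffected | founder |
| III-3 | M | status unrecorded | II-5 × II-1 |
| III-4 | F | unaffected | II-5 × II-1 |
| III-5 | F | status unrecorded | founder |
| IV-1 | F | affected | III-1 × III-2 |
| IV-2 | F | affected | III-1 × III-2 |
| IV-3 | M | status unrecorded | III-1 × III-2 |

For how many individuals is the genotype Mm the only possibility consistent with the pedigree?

4

Obligate heterozygotes: I-2 passed M to II-2 (Mm, whose m came from I-1) and passed m to II-1 (mm), so I-2 is Mm; II-2 is affected so carries M and received m from I-1 (mm), so II-2 is Mm; IV-1 is affected so carries M and received m from III-2 (mm), so IV-1 is Mm; IV-2 is affected so carries M and received m from III-2 (mm), so IV-2 is Mm.
Every other individual is either homozygous by phenotype or has at least one consistent homozygous assignment, so the count is 4.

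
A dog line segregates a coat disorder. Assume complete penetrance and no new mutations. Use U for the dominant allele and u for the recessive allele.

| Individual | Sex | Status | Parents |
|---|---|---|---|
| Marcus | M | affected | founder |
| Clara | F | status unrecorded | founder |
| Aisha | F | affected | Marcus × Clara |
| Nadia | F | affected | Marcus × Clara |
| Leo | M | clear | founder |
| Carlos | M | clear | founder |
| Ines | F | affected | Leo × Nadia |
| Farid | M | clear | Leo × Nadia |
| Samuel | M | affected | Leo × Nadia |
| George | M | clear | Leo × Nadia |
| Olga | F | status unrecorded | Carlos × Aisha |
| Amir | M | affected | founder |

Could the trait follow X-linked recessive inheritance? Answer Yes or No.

Under X-linked recessive, Ines (affected, female) cannot arise from Leo (clear) × Nadia (affected).

No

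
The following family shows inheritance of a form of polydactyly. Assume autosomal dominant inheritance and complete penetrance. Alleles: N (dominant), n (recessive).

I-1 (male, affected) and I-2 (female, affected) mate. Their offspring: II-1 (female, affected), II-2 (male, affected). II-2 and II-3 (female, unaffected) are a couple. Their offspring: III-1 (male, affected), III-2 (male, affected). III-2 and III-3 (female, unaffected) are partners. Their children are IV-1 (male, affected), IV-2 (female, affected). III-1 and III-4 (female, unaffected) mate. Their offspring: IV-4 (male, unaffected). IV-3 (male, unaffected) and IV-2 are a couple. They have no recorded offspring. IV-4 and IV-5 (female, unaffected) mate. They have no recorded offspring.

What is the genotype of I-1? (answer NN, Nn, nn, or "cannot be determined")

I-1's phenotype allows NN or Nn, and no parent or child forces a single allele at both positions; consistent genotype assignments exist with I-1 as NN or Nn.

cannot be determined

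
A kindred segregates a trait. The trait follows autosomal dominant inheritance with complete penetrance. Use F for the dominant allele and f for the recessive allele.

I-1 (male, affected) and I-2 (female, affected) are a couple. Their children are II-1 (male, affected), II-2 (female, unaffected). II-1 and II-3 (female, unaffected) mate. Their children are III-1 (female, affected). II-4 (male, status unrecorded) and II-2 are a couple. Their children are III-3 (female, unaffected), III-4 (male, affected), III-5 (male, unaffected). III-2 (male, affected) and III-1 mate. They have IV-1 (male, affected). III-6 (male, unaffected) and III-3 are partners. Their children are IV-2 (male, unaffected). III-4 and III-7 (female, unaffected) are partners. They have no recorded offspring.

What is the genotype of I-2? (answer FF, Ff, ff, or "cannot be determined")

Ff

From phenotype alone, I-2 is FF or Ff.
I-2 is affected so carries F and passed f to II-2 (ff), so I-2 is Ff.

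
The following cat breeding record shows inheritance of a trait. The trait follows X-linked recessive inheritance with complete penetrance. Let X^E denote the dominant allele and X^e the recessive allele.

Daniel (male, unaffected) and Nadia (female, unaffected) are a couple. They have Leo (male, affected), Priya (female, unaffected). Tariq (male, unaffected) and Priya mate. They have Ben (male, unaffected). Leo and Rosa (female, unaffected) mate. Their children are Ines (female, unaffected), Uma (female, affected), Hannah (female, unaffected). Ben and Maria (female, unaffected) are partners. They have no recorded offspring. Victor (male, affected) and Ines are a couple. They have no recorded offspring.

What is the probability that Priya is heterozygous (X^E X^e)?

1/3

Daniel is unaffected, so Daniel is X^E Y.
Nadia is unaffected so carries E and passed e to Leo (X^e Y), so Nadia is X^E X^e.
Their cross gives offspring ratios 1/2 X^E X^E : 1/2 X^E X^e. Conditioning on Priya being unaffected, P(X^E X^e) = 1/2 / 1 = 1/2 before taking Priya's own offspring into account.
Tariq is unaffected, so Tariq is X^E Y.
Now use Priya's offspring. Probability of each recorded status — unaffected son Ben: 1/2 if Priya is X^E X^e, 1 if X^E X^E.
Bayes: P(X^E X^e) = 1/2·1/2 / (1/2·1/2 + 1/2·1) = 1/3.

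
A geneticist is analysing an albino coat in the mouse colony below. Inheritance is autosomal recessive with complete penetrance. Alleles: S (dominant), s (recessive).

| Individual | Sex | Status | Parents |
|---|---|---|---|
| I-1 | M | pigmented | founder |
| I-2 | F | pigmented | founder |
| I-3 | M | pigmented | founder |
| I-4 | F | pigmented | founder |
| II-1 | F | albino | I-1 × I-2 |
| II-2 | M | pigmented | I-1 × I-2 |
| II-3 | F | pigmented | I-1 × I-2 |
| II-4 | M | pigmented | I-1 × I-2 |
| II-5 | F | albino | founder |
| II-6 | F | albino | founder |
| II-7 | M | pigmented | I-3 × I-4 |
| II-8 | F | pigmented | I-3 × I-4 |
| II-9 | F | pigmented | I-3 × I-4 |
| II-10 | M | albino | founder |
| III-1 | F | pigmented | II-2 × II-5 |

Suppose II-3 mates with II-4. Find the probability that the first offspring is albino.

I-1 is pigmented so carries S and passed s to II-1 (ss), so I-1 is Ss.
I-2 is pigmented so carries S and passed s to II-1 (ss), so I-2 is Ss.
II-3 is a pigmented offspring of I-1 (Ss) × I-2 (Ss), whose cross gives 1/4 SS : 1/2 Ss : 1/4 ss; conditioning on being pigmented, II-3 is SS with probability 1/3, Ss with probability 2/3.
II-4 is a pigmented offspring of I-1 (Ss) × I-2 (Ss), whose cross gives 1/4 SS : 1/2 Ss : 1/4 ss; conditioning on being pigmented, II-4 is SS with probability 1/3, Ss with probability 2/3.
Summing over parental genotype combinations, P(offspring is albino) = 4/9·1/4 = 1/9.

1/9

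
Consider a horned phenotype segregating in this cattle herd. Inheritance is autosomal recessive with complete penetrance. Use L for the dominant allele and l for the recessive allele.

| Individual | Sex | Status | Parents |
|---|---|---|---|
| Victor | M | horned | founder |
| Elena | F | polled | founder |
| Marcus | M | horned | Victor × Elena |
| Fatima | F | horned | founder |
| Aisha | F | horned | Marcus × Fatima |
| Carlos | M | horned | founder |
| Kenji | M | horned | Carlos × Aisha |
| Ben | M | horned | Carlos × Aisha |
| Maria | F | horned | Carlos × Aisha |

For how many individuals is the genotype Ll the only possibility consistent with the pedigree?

1

Obligate heterozygotes: Elena is polled so carries L and passed l to Marcus (ll), so Elena is Ll.
Every other individual is either homozygous by phenotype or has at least one consistent homozygous assignment, so the count is 1.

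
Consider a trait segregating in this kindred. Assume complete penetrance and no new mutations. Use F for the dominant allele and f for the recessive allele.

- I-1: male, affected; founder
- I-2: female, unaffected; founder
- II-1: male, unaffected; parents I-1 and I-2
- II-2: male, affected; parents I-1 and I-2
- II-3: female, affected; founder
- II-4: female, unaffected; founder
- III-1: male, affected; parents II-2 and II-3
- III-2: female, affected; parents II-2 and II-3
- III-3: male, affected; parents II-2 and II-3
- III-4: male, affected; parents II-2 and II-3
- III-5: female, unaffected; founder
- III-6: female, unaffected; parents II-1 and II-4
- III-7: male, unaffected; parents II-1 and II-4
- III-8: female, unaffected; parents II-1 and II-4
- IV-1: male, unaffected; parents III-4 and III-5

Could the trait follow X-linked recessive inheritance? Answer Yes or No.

A consistent assignment under X-linked recessive exists: I-1 X^f Y, I-2 X^F X^f, II-1 X^F Y, II-2 X^f Y, II-3 X^f X^f, II-4 X^F X^F, III-1 X^f Y, III-2 X^f X^f, III-3 X^f Y, III-4 X^f Y, III-5 X^F X^F, III-6 X^F X^F, III-7 X^F Y, III-8 X^F X^F, IV-1 X^F Y.
In this assignment every recorded phenotype matches its genotype and every non-founder's genotype is obtainable from its parents' genotypes, so the pedigree is consistent.

Yes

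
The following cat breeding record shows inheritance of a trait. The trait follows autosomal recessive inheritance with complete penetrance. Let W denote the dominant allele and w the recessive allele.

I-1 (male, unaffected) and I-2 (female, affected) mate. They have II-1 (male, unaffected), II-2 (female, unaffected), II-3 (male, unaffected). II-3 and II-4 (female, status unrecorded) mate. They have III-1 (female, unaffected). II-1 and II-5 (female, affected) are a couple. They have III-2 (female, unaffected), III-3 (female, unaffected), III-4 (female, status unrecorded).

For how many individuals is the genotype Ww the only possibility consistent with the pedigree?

Obligate heterozygotes: II-1 is unaffected so carries W and received w from I-2 (ww), so II-1 is Ww; II-2 is unaffected so carries W and received w from I-2 (ww), so II-2 is Ww; II-3 is unaffected so carries W and received w from I-2 (ww), so II-3 is Ww; III-2 is unaffected so carries W and received w from II-5 (ww), so III-2 is Ww; III-3 is unaffected so carries W and received w from II-5 (ww), so III-3 is Ww.
Every other individual is either homozygous by phenotype or has at least one consistent homozygous assignment, so the count is 5.

5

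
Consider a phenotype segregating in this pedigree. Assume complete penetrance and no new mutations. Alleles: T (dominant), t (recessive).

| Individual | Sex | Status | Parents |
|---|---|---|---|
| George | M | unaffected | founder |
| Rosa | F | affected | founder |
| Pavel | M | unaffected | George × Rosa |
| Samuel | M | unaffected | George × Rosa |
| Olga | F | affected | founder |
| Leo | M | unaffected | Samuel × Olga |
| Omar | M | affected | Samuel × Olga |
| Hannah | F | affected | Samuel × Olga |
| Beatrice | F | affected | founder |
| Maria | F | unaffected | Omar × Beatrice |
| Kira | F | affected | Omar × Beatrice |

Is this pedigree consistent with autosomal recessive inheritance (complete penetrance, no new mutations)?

No

Under autosomal recessive, Maria (unaffected, female) cannot arise from Omar (affected) × Beatrice (affected).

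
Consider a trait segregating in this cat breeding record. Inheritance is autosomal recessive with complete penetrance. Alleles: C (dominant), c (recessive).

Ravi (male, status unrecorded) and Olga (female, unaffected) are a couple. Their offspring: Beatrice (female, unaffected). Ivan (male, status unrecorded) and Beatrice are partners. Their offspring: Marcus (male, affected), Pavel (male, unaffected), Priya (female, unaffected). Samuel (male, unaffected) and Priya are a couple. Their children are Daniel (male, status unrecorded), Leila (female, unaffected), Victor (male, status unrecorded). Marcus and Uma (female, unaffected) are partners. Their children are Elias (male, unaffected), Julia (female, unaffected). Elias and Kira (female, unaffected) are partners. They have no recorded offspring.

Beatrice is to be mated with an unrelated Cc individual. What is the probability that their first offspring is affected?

Beatrice is unaffected so carries C and passed c to Marcus (cc), so Beatrice is Cc.
The cross gives 1/4 CC : 1/2 Cc : 1/4 cc, so P(offspring is affected) = 1/4.

1/4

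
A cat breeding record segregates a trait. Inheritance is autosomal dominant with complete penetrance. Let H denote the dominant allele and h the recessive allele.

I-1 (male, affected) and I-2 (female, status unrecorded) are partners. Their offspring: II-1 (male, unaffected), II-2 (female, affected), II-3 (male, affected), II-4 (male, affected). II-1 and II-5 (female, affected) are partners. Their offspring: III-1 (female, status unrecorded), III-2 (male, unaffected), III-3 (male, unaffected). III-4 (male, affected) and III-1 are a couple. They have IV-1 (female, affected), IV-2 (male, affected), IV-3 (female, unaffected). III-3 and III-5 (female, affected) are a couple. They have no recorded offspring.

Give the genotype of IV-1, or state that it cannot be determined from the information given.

cannot be determined

IV-1's phenotype allows HH or Hh, and no parent or child forces a single allele at both positions; consistent genotype assignments exist with IV-1 as HH or Hh.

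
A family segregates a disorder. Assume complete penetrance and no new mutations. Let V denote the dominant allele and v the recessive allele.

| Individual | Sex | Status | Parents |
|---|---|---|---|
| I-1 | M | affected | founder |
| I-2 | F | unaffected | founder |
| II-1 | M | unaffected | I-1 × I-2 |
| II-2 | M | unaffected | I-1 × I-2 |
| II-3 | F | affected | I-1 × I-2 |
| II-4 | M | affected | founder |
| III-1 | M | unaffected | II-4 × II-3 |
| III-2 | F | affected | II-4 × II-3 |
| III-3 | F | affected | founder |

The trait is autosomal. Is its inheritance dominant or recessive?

dominant

II-4 and II-3 are both affected yet have an unaffected child III-1. Under a recessive model two affected parents are homozygous and every child would be affected, so the trait cannot be recessive.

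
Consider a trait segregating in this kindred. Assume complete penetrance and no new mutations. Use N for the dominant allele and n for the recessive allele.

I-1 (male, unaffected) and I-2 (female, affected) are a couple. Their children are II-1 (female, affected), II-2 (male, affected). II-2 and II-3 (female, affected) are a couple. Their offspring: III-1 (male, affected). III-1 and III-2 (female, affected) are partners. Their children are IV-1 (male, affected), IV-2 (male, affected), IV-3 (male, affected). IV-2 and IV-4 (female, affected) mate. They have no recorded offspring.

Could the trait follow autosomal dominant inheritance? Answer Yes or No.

A consistent assignment under autosomal dominant exists: I-1 nn, I-2 NN, II-1 Nn, II-2 Nn, II-3 NN, III-1 NN, III-2 NN, IV-1 NN, IV-2 NN, IV-3 NN, IV-4 NN.
In this assignment every recorded phenotype matches its genotype and every non-founder's genotype is obtainable from its parents' genotypes, so the pedigree is consistent.

Yes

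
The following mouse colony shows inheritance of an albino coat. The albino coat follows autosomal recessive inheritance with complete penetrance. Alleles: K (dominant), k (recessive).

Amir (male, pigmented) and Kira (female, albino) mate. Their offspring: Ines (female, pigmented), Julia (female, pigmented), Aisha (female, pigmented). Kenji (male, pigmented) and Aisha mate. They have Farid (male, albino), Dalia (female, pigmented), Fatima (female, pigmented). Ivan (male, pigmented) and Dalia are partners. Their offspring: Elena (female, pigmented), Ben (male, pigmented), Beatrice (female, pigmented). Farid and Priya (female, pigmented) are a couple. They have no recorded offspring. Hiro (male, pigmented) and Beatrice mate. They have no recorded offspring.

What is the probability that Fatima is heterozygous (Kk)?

2/3

Kenji is pigmented so carries K and passed k to Farid (kk), so Kenji is Kk.
Aisha is pigmented so carries K and received k from Kira (kk), so Aisha is Kk.
Their cross gives offspring ratios 1/4 KK : 1/2 Kk : 1/4 kk. Conditioning on Fatima being pigmented, P(Kk) = 1/2 / 3/4 = 2/3.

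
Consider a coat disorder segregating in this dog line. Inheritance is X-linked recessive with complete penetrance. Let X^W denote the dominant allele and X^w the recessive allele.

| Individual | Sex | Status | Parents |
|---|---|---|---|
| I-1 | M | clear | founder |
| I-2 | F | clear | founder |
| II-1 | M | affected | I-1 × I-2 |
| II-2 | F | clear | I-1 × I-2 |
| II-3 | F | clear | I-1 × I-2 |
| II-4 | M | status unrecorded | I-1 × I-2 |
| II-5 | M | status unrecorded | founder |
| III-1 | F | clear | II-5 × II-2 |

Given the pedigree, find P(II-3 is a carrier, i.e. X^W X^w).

1/2

I-1 is clear, so I-1 is X^W Y.
I-2 is clear so carries W and passed w to II-1 (X^w Y), so I-2 is X^W X^w.
Their cross gives offspring ratios 1/2 X^W X^W : 1/2 X^W X^w. Conditioning on II-3 being clear, P(X^W X^w) = 1/2 / 1 = 1/2.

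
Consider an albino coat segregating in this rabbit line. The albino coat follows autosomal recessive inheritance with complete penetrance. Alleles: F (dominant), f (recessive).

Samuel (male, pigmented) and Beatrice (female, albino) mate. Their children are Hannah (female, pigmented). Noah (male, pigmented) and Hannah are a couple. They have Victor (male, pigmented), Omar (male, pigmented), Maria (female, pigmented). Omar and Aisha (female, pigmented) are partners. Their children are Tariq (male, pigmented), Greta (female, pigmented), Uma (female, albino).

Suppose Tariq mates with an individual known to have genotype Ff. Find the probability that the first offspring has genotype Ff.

Omar is pigmented so carries F and passed f to Uma (ff), so Omar is Ff.
Aisha is pigmented so carries F and passed f to Uma (ff), so Aisha is Ff.
Tariq is a pigmented offspring of Omar (Ff) × Aisha (Ff), whose cross gives 1/4 FF : 1/2 Ff : 1/4 ff; conditioning on being pigmented, Tariq is FF with probability 1/3, Ff with probability 2/3.
Summing over parental genotype combinations, P(offspring has genotype Ff) = 1/3·1/2 + 2/3·1/2 = 1/2.

1/2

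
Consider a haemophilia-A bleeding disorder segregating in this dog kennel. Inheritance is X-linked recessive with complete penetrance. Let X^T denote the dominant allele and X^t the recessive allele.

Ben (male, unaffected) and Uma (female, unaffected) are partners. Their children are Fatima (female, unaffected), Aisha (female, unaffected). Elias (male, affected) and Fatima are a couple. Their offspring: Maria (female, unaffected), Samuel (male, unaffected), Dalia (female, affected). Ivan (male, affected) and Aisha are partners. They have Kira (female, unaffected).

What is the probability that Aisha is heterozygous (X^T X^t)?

1/3

Ben is unaffected, so Ben is X^T Y.
Uma is unaffected so carries T and passed t to Fatima (X^T X^t, whose T came from Ben), so Uma is X^T X^t.
Their cross gives offspring ratios 1/2 X^T X^T : 1/2 X^T X^t. Conditioning on Aisha being unaffected, P(X^T X^t) = 1/2 / 1 = 1/2 before taking Aisha's own offspring into account.
Ivan is affected, so Ivan is X^t Y.
Now use Aisha's offspring. Probability of each recorded status — unaffected daughter Kira: 1/2 if Aisha is X^T X^t, 1 if X^T X^T.
Bayes: P(X^T X^t) = 1/2·1/2 / (1/2·1/2 + 1/2·1) = 1/3.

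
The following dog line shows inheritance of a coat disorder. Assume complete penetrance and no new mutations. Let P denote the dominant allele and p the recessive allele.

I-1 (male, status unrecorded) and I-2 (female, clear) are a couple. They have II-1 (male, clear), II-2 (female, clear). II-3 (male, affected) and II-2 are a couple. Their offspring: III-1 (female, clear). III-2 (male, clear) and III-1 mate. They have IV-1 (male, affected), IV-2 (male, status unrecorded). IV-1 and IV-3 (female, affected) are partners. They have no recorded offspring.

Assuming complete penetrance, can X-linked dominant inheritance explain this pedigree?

No

Under X-linked dominant, III-1 (clear, female) cannot arise from II-3 (affected) × II-2 (clear).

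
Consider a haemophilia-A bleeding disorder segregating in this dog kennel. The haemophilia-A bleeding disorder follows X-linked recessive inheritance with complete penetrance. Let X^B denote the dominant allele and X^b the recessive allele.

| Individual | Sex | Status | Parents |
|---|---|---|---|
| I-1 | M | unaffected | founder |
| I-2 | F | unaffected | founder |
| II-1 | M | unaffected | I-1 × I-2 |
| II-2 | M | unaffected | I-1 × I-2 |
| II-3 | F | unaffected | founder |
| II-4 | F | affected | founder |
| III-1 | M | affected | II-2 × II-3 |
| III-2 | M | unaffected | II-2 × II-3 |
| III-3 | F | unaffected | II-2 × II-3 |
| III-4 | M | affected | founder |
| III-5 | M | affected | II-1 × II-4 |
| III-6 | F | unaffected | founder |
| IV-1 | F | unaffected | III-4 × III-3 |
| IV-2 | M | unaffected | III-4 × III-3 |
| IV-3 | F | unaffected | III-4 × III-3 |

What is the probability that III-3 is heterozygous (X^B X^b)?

II-2 is unaffected, so II-2 is X^B Y.
II-3 is unaffected so carries B and passed b to III-1 (X^b Y), so II-3 is X^B X^b.
Their cross gives offspring ratios 1/2 X^B X^B : 1/2 X^B X^b. Conditioning on III-3 being unaffected, P(X^B X^b) = 1/2 / 1 = 1/2 before taking III-3's own offspring into account.
III-4 is affected, so III-4 is X^b Y.
Now use III-3's offspring. Probability of each recorded status — unaffected daughter IV-1: 1/2 if III-3 is X^B X^b, 1 if X^B X^B; unaffected son IV-2: 1/2 if III-3 is X^B X^b, 1 if X^B X^B; unaffected daughter IV-3: 1/2 if III-3 is X^B X^b, 1 if X^B X^B.
Bayes: P(X^B X^b) = 1/2·1/8 / (1/2·1/8 + 1/2·1) = 1/9.

1/9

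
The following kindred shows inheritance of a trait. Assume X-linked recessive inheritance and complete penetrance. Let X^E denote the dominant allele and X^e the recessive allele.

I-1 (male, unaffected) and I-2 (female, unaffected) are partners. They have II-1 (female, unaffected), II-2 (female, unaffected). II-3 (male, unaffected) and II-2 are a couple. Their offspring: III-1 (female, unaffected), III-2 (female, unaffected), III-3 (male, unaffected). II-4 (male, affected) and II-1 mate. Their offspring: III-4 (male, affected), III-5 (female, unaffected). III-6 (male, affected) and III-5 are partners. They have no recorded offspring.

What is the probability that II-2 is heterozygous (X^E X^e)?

I-1 is unaffected, so I-1 is X^E Y.
I-2 is unaffected so carries E and passed e to II-1 (X^E X^e, whose E came from I-1), so I-2 is X^E X^e.
Their cross gives offspring ratios 1/2 X^E X^E : 1/2 X^E X^e. Conditioning on II-2 being unaffected, P(X^E X^e) = 1/2 / 1 = 1/2 before taking II-2's own offspring into account.
II-3 is unaffected, so II-3 is X^E Y.
Now use II-2's offspring. Probability of each recorded status — unaffected son III-3: 1/2 if II-2 is X^E X^e, 1 if X^E X^E. (III-1, III-2: equally likely either way, so uninformative.)
Bayes: P(X^E X^e) = 1/2·1/2 / (1/2·1/2 + 1/2·1) = 1/3.

1/3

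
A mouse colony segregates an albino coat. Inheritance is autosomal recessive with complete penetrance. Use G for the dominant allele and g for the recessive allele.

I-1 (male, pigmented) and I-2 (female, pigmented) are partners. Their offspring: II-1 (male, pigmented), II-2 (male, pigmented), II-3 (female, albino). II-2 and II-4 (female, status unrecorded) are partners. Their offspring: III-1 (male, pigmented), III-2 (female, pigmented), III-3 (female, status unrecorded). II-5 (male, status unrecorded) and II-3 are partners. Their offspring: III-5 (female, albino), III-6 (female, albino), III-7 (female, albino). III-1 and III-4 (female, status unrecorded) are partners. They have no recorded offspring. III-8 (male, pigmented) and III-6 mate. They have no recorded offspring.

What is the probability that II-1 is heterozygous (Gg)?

2/3

I-1 is pigmented so carries G and passed g to II-3 (gg), so I-1 is Gg.
I-2 is pigmented so carries G and passed g to II-3 (gg), so I-2 is Gg.
Their cross gives offspring ratios 1/4 GG : 1/2 Gg : 1/4 gg. Conditioning on II-1 being pigmented, P(Gg) = 1/2 / 3/4 = 2/3.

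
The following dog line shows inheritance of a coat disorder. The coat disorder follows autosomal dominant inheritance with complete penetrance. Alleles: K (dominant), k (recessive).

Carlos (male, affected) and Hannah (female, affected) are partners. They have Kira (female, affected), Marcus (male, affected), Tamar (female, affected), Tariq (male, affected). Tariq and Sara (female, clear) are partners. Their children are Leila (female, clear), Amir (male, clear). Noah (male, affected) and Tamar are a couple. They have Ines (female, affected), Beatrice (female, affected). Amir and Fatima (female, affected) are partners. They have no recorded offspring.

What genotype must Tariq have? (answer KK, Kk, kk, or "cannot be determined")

From phenotype alone, Tariq is KK or Kk.
Tariq is affected so carries K and passed k to Leila (kk), so Tariq is Kk.

Kk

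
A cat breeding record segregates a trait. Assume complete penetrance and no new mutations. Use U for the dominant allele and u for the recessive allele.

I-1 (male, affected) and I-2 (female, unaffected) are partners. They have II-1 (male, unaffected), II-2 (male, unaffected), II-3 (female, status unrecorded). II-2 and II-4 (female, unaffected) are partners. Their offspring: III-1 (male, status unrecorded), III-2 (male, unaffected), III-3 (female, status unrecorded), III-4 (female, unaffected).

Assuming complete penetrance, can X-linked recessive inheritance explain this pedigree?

A consistent assignment under X-linked recessive exists: I-1 X^u Y, I-2 X^U X^U, II-1 X^U Y, II-2 X^U Y, II-3 X^U X^u, II-4 X^U X^U, III-1 X^U Y, III-2 X^U Y, III-3 X^U X^U, III-4 X^U X^U.
In this assignment every recorded phenotype matches its genotype and every non-founder's genotype is obtainable from its parents' genotypes, so the pedigree is consistent.

Yes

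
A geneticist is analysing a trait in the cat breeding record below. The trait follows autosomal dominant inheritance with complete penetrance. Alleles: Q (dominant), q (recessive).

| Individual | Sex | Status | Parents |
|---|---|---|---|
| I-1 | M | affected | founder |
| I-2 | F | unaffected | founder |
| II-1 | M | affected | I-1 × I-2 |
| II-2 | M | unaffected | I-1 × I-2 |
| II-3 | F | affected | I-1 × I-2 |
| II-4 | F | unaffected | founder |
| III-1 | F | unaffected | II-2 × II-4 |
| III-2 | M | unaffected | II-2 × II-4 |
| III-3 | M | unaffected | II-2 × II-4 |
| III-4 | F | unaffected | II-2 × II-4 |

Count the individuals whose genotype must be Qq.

Obligate heterozygotes: I-1 is affected so carries Q and passed q to II-2 (qq), so I-1 is Qq; II-1 is affected so carries Q and received q from I-2 (qq), so II-1 is Qq; II-3 is affected so carries Q and received q from I-2 (qq), so II-3 is Qq.
Every other individual is either homozygous by phenotype or has at least one consistent homozygous assignment, so the count is 3.

3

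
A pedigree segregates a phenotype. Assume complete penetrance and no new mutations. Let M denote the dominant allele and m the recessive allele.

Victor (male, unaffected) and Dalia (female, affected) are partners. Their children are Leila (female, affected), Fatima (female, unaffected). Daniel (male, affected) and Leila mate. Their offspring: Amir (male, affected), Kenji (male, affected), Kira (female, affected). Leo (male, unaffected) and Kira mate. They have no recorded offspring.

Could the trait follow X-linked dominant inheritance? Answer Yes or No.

A consistent assignment under X-linked dominant exists: Victor X^m Y, Dalia X^M X^m, Leila X^M X^m, Fatima X^m X^m, Daniel X^M Y, Amir X^M Y, Kenji X^M Y, Kira X^M X^M, Leo X^m Y.
In this assignment every recorded phenotype matches its genotype and every non-founder's genotype is obtainable from its parents' genotypes, so the pedigree is consistent.

Yes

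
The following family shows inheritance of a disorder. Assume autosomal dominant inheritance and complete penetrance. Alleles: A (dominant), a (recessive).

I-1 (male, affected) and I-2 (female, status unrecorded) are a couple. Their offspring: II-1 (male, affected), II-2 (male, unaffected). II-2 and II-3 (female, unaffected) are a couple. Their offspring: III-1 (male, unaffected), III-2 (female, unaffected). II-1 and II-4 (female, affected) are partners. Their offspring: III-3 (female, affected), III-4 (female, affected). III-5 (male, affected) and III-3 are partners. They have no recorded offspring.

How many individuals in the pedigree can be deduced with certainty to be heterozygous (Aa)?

Obligate heterozygotes: I-1 is affected so carries A and passed a to II-2 (aa), so I-1 is Aa.
Every other individual is either homozygous by phenotype or has at least one consistent homozygous assignment, so the count is 1.

1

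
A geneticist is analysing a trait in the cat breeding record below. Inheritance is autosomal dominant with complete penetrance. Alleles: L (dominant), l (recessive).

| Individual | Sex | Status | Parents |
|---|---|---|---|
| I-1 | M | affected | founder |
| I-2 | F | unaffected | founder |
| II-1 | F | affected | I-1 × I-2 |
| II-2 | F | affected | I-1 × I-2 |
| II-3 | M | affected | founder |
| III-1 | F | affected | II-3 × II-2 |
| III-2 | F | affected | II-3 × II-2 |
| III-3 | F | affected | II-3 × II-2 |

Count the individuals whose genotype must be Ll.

Obligate heterozygotes: II-1 is affected so carries L and received l from I-2 (ll), so II-1 is Ll; II-2 is affected so carries L and received l from I-2 (ll), so II-2 is Ll.
Every other individual is either homozygous by phenotype or has at least one consistent homozygous assignment, so the count is 2.

2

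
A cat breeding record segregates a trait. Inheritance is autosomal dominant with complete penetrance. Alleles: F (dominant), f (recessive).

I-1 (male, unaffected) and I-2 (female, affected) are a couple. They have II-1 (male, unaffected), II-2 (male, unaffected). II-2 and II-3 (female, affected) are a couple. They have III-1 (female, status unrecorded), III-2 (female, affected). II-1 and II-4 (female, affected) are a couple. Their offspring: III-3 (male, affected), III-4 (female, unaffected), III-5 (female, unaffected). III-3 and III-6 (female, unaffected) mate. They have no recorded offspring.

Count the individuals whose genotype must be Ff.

4

Obligate heterozygotes: I-2 is affected so carries F and passed f to II-1 (ff), so I-2 is Ff; II-4 is affected so carries F and passed f to III-4 (ff), so II-4 is Ff; III-2 is affected so carries F and received f from II-2 (ff), so III-2 is Ff; III-3 is affected so carries F and received f from II-1 (ff), so III-3 is Ff.
Every other individual is either homozygous by phenotype or has at least one consistent homozygous assignment, so the count is 4.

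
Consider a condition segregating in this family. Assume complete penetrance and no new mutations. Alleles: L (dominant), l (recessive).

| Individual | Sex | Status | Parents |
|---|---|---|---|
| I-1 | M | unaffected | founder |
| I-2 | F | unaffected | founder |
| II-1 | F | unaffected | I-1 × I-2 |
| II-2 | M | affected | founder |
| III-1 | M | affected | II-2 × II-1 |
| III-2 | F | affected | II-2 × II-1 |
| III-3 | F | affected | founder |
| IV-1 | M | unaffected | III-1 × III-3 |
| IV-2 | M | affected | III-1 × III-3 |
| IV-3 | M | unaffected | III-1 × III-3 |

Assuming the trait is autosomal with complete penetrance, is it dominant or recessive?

dominant

III-1 and III-3 are both affected yet have an unaffected child IV-1. Under a recessive model two affected parents are homozygous and every child would be affected, so the trait cannot be recessive.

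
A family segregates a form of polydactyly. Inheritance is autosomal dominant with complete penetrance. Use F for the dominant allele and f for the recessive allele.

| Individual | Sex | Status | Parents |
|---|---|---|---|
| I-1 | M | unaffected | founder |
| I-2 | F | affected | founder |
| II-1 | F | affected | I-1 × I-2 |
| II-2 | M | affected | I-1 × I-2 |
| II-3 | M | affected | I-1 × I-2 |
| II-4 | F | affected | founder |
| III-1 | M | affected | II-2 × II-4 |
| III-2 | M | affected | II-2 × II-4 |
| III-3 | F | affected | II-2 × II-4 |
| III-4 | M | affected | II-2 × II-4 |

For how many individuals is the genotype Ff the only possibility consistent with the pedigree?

Obligate heterozygotes: II-1 is affected so carries F and received f from I-1 (ff), so II-1 is Ff; II-2 is affected so carries F and received f from I-1 (ff), so II-2 is Ff; II-3 is affected so carries F and received f from I-1 (ff), so II-3 is Ff.
Every other individual is either homozygous by phenotype or has at least one consistent homozygous assignment, so the count is 3.

3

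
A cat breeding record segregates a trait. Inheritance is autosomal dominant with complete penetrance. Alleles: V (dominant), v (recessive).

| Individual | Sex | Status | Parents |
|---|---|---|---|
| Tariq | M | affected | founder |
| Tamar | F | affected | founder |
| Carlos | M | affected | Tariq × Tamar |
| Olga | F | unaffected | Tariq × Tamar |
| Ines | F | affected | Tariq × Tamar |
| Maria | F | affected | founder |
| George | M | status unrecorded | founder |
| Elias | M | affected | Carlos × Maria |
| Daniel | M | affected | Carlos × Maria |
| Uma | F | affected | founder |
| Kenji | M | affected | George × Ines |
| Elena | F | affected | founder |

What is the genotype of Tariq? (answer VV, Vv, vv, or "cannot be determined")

From phenotype alone, Tariq is VV or Vv.
Tariq is affected so carries V and passed v to Olga (vv), so Tariq is Vv.

Vv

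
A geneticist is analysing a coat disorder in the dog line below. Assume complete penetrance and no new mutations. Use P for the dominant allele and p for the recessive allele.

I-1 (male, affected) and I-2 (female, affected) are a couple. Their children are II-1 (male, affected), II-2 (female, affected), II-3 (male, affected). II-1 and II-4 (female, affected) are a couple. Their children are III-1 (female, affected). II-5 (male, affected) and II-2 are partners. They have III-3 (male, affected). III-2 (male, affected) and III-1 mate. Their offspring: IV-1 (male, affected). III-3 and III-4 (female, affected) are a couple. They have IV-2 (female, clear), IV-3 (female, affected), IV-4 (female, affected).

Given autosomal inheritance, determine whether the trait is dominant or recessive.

dominant

III-3 and III-4 are both affected yet have a clear child IV-2. Under a recessive model two affected parents are homozygous and every child would be affected, so the trait cannot be recessive.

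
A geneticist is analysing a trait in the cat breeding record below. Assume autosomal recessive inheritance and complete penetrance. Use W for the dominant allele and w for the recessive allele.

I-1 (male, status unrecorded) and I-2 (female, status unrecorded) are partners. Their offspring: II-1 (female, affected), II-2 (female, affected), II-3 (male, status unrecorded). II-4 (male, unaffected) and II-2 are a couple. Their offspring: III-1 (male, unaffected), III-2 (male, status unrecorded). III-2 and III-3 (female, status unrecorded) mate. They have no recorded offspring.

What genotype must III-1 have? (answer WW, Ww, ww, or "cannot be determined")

From phenotype alone, III-1 is WW or Ww.
III-1 is unaffected so carries W and received w from II-2 (ww), so III-1 is Ww.

Ww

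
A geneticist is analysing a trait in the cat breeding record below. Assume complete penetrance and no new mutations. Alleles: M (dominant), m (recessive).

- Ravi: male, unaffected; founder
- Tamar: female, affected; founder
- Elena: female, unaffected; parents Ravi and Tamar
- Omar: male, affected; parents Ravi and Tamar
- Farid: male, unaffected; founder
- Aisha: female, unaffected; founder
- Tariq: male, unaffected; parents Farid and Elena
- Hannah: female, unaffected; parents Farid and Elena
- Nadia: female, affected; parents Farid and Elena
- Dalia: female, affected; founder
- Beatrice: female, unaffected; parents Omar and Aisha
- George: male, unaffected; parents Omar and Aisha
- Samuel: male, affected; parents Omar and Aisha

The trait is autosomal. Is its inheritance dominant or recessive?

Farid and Elena are both unaffected yet have an affected child Nadia. Under dominance, an affected child requires at least one affected parent, so the trait cannot be dominant.

recessive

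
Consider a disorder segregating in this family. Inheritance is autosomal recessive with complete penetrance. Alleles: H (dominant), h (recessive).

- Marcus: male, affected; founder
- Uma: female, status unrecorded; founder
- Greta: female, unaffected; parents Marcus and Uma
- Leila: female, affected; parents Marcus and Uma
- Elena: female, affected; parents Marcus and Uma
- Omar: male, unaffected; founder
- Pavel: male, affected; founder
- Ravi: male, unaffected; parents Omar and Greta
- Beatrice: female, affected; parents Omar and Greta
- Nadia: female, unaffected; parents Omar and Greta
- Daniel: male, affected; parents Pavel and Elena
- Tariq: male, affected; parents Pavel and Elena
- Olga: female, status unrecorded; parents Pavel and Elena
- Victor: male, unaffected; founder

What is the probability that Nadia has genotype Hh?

Omar is unaffected so carries H and passed h to Beatrice (hh), so Omar is Hh.
Greta is unaffected so carries H and received h from Marcus (hh), so Greta is Hh.
Their cross gives offspring ratios 1/4 HH : 1/2 Hh : 1/4 hh. Conditioning on Nadia being unaffected, P(Hh) = 1/2 / 3/4 = 2/3.

2/3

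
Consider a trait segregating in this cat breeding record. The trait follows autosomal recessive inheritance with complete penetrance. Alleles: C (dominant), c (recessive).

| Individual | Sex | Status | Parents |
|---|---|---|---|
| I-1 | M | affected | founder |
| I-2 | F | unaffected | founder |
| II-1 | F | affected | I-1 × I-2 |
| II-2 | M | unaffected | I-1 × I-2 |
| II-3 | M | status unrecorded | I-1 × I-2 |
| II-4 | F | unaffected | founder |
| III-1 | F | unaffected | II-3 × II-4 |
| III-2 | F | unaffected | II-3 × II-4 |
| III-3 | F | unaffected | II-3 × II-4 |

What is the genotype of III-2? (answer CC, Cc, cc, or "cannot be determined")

III-2's phenotype allows CC or Cc, and no parent or child forces a single allele at both positions; consistent genotype assignments exist with III-2 as CC or Cc.

cannot be determined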